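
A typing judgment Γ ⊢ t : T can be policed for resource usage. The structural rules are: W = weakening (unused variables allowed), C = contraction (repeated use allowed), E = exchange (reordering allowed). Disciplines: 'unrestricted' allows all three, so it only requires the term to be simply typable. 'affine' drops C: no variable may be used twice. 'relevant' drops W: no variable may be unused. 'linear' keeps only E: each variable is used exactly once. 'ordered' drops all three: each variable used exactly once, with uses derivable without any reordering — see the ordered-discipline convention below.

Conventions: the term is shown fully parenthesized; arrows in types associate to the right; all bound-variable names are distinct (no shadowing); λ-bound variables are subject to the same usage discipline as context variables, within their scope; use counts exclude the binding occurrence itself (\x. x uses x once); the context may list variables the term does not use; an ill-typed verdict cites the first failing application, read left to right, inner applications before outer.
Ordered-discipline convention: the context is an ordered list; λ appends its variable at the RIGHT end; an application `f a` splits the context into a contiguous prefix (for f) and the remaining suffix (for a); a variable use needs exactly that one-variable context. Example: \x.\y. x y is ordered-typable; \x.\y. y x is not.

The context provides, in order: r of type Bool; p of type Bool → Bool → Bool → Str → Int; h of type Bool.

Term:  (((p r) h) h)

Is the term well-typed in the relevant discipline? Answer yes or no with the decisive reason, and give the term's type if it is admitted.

yes — r, p, h: all used, weakening unneeded; term : Str → Int
variable uses: r ×1, p ×1, h ×2
use order (left to right): p, r, h, h
typing: well-typed — term : Str → Int
across the five disciplines: ordered ✗, linear ✗, affine ✗, relevant ✓, unrestricted ✓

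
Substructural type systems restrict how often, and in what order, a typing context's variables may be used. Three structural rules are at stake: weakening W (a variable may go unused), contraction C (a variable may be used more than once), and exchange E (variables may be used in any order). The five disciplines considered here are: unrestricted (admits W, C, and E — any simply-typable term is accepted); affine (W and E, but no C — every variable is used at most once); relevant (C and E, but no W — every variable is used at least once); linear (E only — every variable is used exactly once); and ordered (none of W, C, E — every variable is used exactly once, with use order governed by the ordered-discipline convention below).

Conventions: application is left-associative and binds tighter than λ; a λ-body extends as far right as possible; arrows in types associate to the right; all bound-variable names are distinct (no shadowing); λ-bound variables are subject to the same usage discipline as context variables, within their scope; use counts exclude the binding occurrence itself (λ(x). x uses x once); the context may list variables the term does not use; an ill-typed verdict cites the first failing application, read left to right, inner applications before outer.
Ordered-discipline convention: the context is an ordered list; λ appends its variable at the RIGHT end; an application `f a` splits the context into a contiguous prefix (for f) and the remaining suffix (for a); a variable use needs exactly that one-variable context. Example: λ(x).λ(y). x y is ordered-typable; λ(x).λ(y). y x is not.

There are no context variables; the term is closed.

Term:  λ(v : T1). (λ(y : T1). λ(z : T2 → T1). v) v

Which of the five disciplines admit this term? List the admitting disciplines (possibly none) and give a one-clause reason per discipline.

admitting disciplines: unrestricted
usage: v [bound]=2, y [bound]=0, z [bound]=0
order of uses: v, v
typing: ✓ — T1 → (T2 → T1) → T1
ordered: ✗, needs contraction — v ×2; y, z left unused
linear: ✗, needs contraction — v ×2; y, z left unused
affine: ✗, needs contraction — v ×2
relevant: ✗, y, z left unused
unrestricted: ✓, type-checks (T1 → (T2 → T1) → T1) and nothing is barred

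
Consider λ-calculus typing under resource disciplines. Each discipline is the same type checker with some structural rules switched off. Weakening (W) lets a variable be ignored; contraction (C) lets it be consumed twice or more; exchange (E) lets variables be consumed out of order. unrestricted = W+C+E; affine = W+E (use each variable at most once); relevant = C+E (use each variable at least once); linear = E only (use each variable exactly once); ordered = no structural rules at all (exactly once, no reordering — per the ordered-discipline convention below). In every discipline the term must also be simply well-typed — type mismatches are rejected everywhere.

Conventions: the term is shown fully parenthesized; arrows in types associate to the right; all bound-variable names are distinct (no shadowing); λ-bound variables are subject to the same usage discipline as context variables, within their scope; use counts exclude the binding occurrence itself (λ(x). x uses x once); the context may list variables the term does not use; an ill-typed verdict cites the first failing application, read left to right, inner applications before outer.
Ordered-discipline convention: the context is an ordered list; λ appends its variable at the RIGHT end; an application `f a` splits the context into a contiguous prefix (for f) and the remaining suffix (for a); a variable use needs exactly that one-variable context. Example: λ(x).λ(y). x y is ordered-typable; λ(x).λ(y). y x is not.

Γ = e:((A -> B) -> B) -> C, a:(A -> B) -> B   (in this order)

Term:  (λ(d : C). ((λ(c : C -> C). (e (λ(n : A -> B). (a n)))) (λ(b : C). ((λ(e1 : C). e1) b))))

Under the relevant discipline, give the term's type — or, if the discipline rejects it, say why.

not well-typed under relevant — d, c left unused
use counts: e: 1×; a: 1×; d (λ-bound): 0×; c (λ-bound): 0×; n (λ-bound): 1×; b (λ-bound): 1×; e1 (λ-bound): 1×
order of uses: e, a, n, e1, b
typing: the term checks, with type C -> C
across the five disciplines: ordered ✗ · linear ✗ · affine ✓ · relevant ✗ · unrestricted ✓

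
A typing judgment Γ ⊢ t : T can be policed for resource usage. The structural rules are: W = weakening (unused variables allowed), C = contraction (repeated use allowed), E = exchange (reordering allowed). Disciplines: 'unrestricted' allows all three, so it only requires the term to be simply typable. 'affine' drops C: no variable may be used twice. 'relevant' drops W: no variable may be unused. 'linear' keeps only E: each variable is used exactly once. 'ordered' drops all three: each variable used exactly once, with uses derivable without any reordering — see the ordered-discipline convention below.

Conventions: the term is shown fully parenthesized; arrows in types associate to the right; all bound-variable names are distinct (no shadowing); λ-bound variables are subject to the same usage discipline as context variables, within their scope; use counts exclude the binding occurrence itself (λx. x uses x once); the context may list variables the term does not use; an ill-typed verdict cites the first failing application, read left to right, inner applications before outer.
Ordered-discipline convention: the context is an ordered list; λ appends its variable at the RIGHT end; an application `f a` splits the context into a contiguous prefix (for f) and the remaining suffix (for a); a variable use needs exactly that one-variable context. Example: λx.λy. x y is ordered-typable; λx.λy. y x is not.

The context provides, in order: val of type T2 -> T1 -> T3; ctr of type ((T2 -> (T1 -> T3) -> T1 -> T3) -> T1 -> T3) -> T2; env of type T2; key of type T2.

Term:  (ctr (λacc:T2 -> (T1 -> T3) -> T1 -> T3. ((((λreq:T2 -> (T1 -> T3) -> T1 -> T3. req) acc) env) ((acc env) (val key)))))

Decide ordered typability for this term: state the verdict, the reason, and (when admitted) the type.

no — needs contraction — env ×2, acc ×2
usage: val=1, ctr=1, env=2, key=1, acc (bound)=2, req (bound)=1
use order (left to right): ctr, req, acc, env, acc, env, val, key
typing: well-typed at T2
all disciplines: ordered ✗, linear ✗, affine ✗, relevant ✓, unrestricted ✓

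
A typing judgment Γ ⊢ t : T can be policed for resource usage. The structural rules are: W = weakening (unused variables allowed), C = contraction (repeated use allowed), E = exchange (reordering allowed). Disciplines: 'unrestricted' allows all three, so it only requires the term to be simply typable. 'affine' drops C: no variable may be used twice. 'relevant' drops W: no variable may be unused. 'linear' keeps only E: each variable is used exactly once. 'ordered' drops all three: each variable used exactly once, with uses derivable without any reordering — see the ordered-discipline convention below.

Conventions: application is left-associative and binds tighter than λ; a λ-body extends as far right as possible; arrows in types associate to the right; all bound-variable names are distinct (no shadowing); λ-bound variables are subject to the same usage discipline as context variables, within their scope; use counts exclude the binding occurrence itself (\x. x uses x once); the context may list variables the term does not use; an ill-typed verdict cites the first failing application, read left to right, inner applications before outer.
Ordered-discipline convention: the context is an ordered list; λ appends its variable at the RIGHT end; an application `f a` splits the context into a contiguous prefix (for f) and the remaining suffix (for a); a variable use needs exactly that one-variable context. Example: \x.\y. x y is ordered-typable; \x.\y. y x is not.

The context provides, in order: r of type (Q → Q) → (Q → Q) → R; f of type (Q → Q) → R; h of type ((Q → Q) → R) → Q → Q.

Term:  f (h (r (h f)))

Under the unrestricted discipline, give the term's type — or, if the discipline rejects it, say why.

term : R
use counts: r ×1, f ×2, h ×2
order of uses: f, h, r, h, f
typing: ✓ — R
summary: ordered ✗, linear ✗, affine ✗, relevant ✓, unrestricted ✓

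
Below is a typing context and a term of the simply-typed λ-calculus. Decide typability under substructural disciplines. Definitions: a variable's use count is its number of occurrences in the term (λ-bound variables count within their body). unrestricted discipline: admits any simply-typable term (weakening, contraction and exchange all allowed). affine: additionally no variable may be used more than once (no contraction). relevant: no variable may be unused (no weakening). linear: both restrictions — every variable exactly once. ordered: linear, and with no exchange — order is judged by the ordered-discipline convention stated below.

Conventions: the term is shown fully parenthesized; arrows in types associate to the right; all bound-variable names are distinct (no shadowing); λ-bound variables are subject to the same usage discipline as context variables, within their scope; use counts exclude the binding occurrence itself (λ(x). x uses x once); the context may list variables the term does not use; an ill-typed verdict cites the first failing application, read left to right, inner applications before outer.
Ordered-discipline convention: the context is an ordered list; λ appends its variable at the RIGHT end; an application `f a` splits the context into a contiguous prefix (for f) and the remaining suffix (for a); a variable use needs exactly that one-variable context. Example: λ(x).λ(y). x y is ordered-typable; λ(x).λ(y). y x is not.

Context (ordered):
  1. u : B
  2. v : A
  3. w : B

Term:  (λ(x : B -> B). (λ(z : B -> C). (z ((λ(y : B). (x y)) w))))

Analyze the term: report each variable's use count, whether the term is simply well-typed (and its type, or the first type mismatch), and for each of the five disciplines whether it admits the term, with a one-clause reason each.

counts: u=0, v=0, w=1, x [bound]=1, z [bound]=1, y [bound]=1
left-to-right use order: z, x, y, w
typing: well-typed — term : (B -> B) -> (B -> C) -> C
ordered: ✗, u, v left unused
linear: ✗, u, v left unused
affine: ✓, no duplicate uses among u, v, w, x, z, y
relevant: ✗, u, v left unused
unrestricted: ✓, well-typed at (B -> B) -> (B -> C) -> C; no restrictions here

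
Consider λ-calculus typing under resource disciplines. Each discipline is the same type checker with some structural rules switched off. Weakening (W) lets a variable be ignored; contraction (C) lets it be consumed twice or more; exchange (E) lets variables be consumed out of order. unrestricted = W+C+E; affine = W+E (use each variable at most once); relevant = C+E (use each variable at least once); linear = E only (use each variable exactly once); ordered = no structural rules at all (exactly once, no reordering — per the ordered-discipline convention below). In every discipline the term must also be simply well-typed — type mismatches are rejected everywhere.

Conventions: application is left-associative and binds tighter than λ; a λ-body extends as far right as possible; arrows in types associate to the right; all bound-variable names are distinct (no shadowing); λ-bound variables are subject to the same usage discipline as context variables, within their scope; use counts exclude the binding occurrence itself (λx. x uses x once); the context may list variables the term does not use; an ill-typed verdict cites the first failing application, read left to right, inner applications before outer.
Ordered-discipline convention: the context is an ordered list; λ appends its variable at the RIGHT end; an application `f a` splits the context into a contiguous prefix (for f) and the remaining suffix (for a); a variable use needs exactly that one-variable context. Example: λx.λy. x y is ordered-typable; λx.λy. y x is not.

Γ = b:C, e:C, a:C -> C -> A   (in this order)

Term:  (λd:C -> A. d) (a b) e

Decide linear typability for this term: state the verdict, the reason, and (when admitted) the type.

yes — exactly-once usage across b, e, a, d; term : A
counts: b ×1; e ×1; a ×1; d [bound] ×1
use order (left to right): d, a, b, e
typing: well-typed at A
all disciplines: ordered ✗ | linear ✓ | affine ✓ | relevant ✓ | unrestricted ✓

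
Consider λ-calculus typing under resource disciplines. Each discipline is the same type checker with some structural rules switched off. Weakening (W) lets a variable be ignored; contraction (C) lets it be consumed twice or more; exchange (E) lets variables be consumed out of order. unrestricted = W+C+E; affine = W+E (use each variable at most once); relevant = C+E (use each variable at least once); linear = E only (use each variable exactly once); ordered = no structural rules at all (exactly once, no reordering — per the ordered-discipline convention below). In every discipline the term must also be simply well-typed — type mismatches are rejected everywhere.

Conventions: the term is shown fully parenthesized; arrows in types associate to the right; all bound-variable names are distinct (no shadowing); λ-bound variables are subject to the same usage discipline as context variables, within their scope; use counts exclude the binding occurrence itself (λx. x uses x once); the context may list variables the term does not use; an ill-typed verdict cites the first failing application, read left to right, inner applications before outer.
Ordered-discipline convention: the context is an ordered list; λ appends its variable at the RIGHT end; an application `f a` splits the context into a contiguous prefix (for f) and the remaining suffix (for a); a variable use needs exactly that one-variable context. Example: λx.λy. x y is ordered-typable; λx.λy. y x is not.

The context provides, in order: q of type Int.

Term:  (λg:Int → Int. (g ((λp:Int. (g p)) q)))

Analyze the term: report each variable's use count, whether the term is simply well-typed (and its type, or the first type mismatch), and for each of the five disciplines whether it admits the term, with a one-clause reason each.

use counts: q ×1, g (λ-bound) ×2, p (λ-bound) ×1
uses in reading order: g, g, p, q
typing: well-typed — term : (Int → Int) → Int
ordered ✗ (g ×2 used more than once (contraction))
linear ✗ (g ×2 used more than once (contraction))
affine ✗ (g ×2 used more than once (contraction))
relevant ✓ (every one of q, g, p appears)
unrestricted ✓ (typability at (Int → Int) → Int is all that's needed)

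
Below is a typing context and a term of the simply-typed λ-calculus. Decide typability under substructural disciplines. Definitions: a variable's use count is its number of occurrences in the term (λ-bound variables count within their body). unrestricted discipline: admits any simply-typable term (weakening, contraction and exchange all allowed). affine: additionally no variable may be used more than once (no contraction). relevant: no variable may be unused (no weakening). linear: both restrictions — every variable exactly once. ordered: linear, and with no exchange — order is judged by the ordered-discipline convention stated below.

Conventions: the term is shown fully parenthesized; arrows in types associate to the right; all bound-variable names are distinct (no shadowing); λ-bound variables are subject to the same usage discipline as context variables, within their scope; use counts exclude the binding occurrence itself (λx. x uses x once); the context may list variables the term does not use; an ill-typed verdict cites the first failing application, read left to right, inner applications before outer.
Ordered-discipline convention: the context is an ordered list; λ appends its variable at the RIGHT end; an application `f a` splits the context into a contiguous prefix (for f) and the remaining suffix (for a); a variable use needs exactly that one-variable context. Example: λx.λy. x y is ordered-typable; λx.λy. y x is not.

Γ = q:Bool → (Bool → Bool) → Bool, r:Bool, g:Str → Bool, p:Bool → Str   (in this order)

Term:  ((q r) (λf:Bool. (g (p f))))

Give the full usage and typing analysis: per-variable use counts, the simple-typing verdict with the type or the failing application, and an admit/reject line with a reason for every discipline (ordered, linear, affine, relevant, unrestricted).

usage: q: 1×, r: 1×, g: 1×, p: 1×, f (bound): 1×
left-to-right use order: q, r, g, p, f
typing: the term checks, with type Bool
ordered: ✓ — q, r, g, p, f once each; derivable with no W/C/E
linear: ✓ — single use per variable (q, r, g, p, f)
affine: ✓ — at most one use each (q, r, g, p, f)
relevant: ✓ — every one of q, r, g, p, f appears
unrestricted: ✓ — type-checks (Bool) and nothing is barred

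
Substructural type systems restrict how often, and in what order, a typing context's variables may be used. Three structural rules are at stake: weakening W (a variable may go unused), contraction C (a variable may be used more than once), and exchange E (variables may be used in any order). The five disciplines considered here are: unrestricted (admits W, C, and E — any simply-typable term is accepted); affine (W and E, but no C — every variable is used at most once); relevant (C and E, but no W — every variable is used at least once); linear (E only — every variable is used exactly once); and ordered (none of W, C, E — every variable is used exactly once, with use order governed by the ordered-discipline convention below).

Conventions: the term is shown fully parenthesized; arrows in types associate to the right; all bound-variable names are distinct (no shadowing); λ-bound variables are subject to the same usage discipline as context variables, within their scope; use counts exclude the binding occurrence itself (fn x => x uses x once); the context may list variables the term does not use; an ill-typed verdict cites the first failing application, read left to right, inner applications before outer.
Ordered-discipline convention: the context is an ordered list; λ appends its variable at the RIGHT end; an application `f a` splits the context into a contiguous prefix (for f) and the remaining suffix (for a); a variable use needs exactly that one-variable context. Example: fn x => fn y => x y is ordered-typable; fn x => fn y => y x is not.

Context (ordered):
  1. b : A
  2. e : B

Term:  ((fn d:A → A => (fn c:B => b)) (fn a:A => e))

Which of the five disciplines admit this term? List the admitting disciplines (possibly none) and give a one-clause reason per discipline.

admitted by: none
usage: b: 1×; e: 1×; d (bound): 0×; c (bound): 0×; a (bound): 0×
left-to-right use order: b, e
typing: ill-typed: argument of type A → B where A → A is required
ordered ✗ (not simply typable)
linear ✗ (fails simple typing)
affine ✗ (a type mismatch blocks all five)
relevant ✗ (the type mismatch rejects it)
unrestricted ✗ (not simply typable)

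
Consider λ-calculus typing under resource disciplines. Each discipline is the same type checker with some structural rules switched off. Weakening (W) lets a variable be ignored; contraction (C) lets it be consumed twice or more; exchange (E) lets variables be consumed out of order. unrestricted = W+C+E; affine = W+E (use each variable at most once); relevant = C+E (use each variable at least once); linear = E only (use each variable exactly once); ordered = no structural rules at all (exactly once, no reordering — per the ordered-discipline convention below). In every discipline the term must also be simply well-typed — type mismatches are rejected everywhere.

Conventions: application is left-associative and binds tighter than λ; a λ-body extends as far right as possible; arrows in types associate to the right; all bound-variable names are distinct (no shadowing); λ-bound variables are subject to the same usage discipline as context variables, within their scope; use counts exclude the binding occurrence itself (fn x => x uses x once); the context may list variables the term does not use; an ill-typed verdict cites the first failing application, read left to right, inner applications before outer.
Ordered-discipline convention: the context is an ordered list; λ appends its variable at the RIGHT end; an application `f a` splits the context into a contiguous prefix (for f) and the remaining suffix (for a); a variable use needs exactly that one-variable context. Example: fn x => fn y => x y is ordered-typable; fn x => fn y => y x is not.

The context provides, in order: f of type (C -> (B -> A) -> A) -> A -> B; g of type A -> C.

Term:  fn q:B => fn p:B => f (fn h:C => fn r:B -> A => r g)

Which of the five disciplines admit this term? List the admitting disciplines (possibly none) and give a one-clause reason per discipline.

admitting disciplines: none
use counts: f=1, g=1, q (bound)=0, p (bound)=0, h (bound)=0, r (bound)=1
order of uses: f, r, g
typing: ill-typed: an application expects B but receives A -> C
ordered: ✗ — the type mismatch rejects it
linear: ✗ — not simply typable
affine: ✗ — fails simple typing
relevant: ✗ — a type mismatch blocks all five
unrestricted: ✗ — the type mismatch rejects it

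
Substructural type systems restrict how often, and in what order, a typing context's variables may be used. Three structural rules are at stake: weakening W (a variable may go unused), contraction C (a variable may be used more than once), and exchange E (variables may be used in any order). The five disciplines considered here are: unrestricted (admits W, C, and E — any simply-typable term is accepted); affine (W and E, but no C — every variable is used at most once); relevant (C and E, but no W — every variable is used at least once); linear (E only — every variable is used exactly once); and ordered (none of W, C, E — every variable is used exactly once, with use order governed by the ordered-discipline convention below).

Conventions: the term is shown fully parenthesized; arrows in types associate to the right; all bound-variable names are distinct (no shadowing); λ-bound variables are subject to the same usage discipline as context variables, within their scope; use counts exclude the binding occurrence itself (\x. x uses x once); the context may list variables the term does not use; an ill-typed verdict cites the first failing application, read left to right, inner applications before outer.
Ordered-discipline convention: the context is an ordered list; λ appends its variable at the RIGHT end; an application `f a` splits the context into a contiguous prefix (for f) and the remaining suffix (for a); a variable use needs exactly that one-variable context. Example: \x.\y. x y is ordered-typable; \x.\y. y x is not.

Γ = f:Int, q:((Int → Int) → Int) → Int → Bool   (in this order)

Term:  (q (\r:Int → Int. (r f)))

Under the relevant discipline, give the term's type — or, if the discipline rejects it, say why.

term : Int → Bool
usage: f: 1×; q: 1×; r (bound): 1×
use order (left to right): q, r, f
typing: the term checks, with type Int → Bool
summary: ordered ✗; linear ✓; affine ✓; relevant ✓; unrestricted ✓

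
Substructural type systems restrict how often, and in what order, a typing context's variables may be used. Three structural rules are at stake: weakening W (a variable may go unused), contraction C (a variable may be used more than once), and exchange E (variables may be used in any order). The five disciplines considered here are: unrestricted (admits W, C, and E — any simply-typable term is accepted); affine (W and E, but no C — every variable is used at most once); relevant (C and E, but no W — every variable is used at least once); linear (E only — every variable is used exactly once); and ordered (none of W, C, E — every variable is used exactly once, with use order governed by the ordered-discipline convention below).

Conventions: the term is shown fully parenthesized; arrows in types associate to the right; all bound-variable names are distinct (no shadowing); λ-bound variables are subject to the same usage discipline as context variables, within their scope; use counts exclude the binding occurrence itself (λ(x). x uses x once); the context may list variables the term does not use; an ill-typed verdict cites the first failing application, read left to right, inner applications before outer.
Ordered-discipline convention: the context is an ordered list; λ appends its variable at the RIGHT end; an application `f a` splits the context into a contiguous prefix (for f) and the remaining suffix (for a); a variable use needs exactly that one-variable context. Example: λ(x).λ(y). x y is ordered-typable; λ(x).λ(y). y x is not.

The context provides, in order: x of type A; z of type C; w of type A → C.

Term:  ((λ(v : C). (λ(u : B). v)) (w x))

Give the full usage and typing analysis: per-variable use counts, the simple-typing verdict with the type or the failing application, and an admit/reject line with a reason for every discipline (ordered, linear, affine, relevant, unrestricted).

usage: x: 1; z: 0; w: 1; v (λ-bound): 1; u (λ-bound): 0
uses in reading order: v, w, x
typing: well-typed at B → C
ordered: ✗ — needs weakening: z, u unused
linear: ✗ — needs weakening: z, u unused
affine: ✓ — no duplicate uses among x, z, w, v, u
relevant: ✗ — needs weakening: z, u unused
unrestricted: ✓ — typability at B → C is all that's needed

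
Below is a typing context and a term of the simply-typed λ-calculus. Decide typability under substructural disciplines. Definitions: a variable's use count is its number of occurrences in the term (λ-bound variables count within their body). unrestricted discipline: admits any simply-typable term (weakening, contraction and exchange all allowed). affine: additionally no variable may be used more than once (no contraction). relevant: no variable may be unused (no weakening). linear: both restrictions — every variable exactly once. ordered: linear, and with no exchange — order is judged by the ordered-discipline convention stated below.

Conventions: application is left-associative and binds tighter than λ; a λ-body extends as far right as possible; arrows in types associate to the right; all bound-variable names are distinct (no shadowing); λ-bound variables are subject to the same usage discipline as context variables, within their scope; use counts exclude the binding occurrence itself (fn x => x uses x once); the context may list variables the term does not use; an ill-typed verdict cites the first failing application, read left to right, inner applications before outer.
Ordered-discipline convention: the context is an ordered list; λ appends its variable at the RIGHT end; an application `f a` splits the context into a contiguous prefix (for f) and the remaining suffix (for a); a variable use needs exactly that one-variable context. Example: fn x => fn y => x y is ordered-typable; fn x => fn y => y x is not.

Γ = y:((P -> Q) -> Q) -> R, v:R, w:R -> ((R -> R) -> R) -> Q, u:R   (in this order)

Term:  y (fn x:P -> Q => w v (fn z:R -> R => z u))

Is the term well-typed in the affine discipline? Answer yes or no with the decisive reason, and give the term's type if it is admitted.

yes — no duplicate uses among y, v, w, u, x, z; term : R
use counts: y: 1×; v: 1×; w: 1×; u: 1×; x [bound]: 0×; z [bound]: 1×
order of uses: y, w, v, z, u
typing: well-typed — term : R
summary: ordered ✗ | linear ✗ | affine ✓ | relevant ✗ | unrestricted ✓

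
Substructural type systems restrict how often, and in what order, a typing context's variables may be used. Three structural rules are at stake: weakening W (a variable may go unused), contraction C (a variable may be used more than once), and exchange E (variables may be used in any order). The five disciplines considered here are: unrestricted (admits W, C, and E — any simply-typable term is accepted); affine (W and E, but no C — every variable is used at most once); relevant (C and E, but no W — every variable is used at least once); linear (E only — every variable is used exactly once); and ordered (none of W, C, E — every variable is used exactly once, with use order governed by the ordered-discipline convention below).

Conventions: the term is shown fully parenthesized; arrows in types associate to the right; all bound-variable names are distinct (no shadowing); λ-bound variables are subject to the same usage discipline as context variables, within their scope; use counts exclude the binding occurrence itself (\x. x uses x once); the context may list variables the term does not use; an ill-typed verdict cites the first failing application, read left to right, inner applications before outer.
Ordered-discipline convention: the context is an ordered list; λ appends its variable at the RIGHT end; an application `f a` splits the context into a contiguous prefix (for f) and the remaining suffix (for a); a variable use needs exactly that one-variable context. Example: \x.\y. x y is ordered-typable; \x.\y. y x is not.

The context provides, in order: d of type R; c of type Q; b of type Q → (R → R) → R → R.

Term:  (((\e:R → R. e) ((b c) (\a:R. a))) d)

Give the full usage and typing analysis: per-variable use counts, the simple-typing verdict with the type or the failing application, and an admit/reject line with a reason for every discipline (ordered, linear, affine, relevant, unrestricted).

counts: d: 1×, c: 1×, b: 1×, e (λ-bound): 1×, a (λ-bound): 1×
uses in reading order: e, b, c, a, d
typing: well-typed at R
ordered ✗ (no contiguous prefix/suffix split fits e, b, c, a, d)
linear ✓ (each of d, c, b, e, a used exactly once)
affine ✓ (at most one use each (d, c, b, e, a))
relevant ✓ (d, c, b, e, a: all used, weakening unneeded)
unrestricted ✓ (well-typed at R; no restrictions here)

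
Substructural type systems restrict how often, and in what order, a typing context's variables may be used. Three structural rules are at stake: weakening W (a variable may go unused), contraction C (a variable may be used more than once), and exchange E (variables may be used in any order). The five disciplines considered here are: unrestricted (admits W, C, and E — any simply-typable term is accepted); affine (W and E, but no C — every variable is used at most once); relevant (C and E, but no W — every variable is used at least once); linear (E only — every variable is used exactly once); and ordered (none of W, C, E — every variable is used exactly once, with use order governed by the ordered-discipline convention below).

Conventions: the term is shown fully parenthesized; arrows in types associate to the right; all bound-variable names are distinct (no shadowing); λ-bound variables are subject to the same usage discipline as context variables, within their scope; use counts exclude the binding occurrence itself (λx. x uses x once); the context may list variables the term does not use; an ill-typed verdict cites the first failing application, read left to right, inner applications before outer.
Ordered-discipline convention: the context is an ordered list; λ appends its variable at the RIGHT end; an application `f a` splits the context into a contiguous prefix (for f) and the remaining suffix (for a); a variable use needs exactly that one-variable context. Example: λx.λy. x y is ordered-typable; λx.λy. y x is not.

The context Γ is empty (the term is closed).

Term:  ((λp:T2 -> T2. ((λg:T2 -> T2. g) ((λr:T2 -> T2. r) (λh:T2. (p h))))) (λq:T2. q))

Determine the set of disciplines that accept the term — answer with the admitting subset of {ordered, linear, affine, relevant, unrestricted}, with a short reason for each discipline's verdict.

admitting disciplines: ordered, linear, affine, relevant, unrestricted
usage: p (λ-bound): 1×; g (λ-bound): 1×; r (λ-bound): 1×; h (λ-bound): 1×; q (λ-bound): 1×
use order (left to right): g, r, p, h, q
typing: ✓ — T2 -> T2
ordered: ✓, p, g, r, h, q: once each, no exchange needed
linear: ✓, single use per variable (p, g, r, h, q)
affine: ✓, p, g, r, h, q: no repeats, contraction unneeded
relevant: ✓, every one of p, g, r, h, q appears
unrestricted: ✓, simply typable at T2 -> T2; W, C, E all held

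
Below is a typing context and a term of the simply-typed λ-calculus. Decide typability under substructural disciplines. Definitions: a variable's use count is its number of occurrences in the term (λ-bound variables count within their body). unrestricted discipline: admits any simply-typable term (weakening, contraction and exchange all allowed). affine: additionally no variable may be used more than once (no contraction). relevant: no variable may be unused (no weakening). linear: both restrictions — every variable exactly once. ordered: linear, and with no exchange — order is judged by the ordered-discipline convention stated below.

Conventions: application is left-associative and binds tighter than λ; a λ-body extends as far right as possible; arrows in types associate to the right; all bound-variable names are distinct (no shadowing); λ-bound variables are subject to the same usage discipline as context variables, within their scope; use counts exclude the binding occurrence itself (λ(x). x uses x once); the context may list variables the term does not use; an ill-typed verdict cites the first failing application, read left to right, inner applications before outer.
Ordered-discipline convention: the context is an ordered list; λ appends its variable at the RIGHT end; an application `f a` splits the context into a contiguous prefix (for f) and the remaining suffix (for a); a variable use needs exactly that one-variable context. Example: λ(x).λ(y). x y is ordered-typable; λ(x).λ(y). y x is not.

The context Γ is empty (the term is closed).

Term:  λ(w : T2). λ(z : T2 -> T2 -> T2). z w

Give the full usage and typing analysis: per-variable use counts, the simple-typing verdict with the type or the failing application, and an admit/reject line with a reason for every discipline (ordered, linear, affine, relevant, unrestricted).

usage: w [bound]: 1; z [bound]: 1
left-to-right use order: z, w
typing: the term checks, with type T2 -> (T2 -> T2 -> T2) -> T2 -> T2
ordered ✗ (no contiguous prefix/suffix split fits z, w)
linear ✓ (each of w, z used exactly once)
affine ✓ (no duplicate uses among w, z)
relevant ✓ (every one of w, z appears)
unrestricted ✓ (typability at T2 -> (T2 -> T2 -> T2) -> T2 -> T2 is all that's needed)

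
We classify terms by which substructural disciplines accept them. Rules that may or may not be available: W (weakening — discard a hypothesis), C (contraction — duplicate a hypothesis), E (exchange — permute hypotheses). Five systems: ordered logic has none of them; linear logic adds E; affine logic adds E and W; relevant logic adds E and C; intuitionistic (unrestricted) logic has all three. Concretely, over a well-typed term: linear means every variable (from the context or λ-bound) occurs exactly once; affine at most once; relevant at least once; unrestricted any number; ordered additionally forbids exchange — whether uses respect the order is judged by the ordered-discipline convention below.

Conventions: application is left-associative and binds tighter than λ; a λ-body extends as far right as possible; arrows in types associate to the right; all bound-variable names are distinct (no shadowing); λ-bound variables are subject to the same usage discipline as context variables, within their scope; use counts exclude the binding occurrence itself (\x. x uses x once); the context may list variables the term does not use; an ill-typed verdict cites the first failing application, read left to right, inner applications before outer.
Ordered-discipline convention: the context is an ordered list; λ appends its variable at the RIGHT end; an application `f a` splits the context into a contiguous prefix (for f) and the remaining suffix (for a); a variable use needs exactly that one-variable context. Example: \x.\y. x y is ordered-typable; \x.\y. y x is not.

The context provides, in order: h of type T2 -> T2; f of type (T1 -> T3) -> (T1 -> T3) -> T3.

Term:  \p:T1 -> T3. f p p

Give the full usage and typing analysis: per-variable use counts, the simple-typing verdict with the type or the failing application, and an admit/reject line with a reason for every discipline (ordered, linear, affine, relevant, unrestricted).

counts: h: 0; f: 1; p (λ-bound): 2
left-to-right use order: f, p, p
typing: well-typed — term : (T1 -> T3) -> T3
ordered: ✗ — p ×2 used more than once (contraction); unused: h — weakening required
linear: ✗ — p ×2 used more than once (contraction); unused: h — weakening required
affine: ✗ — p ×2 used more than once (contraction)
relevant: ✗ — unused: h — weakening required
unrestricted: ✓ — well-typed at (T1 -> T3) -> T3; no restrictions here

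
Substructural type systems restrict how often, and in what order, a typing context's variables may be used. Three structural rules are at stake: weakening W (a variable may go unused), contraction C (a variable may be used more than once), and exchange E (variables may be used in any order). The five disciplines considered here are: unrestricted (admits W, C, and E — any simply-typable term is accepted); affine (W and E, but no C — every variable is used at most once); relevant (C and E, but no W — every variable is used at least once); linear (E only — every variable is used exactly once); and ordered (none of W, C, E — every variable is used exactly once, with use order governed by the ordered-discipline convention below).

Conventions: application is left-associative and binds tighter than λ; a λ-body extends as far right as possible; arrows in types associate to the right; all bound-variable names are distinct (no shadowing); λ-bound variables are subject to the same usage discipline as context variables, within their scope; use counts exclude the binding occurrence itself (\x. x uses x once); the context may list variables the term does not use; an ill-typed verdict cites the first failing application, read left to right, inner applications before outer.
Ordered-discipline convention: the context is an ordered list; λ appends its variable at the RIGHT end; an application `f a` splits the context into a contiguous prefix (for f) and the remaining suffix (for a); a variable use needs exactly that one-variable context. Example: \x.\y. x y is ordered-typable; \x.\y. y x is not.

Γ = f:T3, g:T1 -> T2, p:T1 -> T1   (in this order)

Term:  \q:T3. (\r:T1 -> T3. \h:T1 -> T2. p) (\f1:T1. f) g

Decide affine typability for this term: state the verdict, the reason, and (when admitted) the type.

yes — none of f, g, p, q, r, h, f1 used more than once; term : T3 -> T1 -> T1
counts: f: 1, g: 1, p: 1, q (bound): 0, r (bound): 0, h (bound): 0, f1 (bound): 0
uses in reading order: p, f, g
typing: ✓ — T3 -> T1 -> T1
across the five disciplines: ordered ✗; linear ✗; affine ✓; relevant ✗; unrestricted ✓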